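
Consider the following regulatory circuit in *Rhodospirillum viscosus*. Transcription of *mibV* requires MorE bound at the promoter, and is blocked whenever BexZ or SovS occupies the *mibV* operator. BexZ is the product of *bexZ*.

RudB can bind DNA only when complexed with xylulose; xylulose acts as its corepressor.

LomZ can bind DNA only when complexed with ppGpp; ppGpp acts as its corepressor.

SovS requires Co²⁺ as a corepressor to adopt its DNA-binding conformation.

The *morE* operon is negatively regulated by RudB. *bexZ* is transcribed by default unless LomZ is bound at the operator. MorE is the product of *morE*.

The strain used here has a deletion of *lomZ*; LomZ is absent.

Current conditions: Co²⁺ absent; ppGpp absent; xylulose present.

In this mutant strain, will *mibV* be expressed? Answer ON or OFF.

LomZ is non-functional in this strain, so it has no effect.
With no repressor bound, *bexZ* is transcribed.
So BexZ is produced and active.
Co²⁺ is absent, so SovS is inactive.
Xylulose is present, so RudB is active.
With repressor RudB bound, *morE* is not transcribed.
So MorE is not produced.
With repressor BexZ bound, *mibV* is not transcribed.

OFF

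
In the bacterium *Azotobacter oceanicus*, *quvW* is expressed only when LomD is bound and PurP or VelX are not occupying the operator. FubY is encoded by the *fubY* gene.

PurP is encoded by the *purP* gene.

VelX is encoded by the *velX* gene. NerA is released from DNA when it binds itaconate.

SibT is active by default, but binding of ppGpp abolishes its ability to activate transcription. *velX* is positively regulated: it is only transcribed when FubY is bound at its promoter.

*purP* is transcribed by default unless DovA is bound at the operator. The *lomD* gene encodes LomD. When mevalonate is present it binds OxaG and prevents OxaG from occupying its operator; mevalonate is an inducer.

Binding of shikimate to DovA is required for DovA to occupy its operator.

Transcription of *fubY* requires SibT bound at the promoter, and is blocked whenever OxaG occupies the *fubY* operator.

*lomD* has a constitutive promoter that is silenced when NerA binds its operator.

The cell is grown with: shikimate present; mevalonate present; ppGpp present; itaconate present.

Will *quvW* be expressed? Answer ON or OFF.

ON

Shikimate is present, so DovA is active.
With repressor DovA bound, *purP* is not transcribed.
So PurP is not produced.
Mevalonate is present, so OxaG is inactive.
ppGpp is present, so SibT is inactive.
Required activator SibT is absent, so *fubY* is not transcribed.
So FubY is not produced.
Required activator FubY is absent, so *velX* is not transcribed.
So VelX is not produced.
Itaconate is present, so NerA is inactive.
With no repressor bound, *lomD* is transcribed.
So LomD is produced and active.
No repressor is bound and LomD is active, so *quvW* is transcribed.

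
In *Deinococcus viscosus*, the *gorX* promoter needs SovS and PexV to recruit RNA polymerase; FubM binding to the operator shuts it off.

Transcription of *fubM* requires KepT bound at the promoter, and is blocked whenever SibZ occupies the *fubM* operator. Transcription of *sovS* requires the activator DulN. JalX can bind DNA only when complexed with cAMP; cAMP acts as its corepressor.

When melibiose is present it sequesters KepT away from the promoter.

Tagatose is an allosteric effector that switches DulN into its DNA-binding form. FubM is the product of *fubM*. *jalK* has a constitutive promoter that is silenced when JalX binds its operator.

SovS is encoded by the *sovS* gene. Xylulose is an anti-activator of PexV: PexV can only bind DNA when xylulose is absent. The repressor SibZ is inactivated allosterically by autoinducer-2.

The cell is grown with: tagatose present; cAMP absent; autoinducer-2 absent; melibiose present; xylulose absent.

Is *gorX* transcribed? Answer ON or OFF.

Tagatose is present, so DulN is active.
No repressor is bound and DulN is active, so *sovS* is transcribed.
So SovS is produced and active.
Xylulose is absent, so PexV is active.
Melibiose is present, so KepT is inactive.
Autoinducer-2 is absent, so SibZ is active.
With repressor SibZ bound, *fubM* is not transcribed.
So FubM is not produced.
No repressor is bound and SovS and PexV are active, so *gorX* is transcribed.

ON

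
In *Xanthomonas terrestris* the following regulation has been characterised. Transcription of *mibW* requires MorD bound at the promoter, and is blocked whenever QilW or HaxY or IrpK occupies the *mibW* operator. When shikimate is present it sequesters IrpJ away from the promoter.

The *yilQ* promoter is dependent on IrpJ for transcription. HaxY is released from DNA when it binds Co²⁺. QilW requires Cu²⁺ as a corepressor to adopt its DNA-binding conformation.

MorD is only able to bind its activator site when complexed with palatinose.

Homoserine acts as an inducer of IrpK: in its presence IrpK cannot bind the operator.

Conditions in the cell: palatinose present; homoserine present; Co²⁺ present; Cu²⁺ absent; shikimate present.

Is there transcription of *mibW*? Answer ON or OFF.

Cu²⁺ is absent, so QilW is inactive.
Palatinose is present, so MorD is active.
Co²⁺ is present, so HaxY is inactive.
Homoserine is present, so IrpK is inactive.
No repressor is bound and MorD is active, so *mibW* is transcribed.

ON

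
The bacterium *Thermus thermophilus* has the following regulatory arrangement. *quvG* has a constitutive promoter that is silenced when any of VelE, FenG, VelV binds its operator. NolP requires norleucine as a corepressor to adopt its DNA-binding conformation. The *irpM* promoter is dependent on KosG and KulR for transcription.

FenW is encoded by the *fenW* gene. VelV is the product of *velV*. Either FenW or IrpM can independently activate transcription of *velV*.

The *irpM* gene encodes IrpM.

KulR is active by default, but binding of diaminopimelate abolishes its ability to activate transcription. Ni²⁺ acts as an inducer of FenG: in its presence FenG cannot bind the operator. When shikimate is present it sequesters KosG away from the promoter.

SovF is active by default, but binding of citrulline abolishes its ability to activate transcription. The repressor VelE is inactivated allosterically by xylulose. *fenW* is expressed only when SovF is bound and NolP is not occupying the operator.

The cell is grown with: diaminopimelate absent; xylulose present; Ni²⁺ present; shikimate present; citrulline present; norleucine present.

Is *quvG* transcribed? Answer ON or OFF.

Xylulose is present, so VelE is inactive.
Ni²⁺ is present, so FenG is inactive.
Norleucine is present, so NolP is active.
Citrulline is present, so SovF is inactive.
With repressor NolP bound, *fenW* is not transcribed.
So FenW is not produced.
Shikimate is present, so KosG is inactive.
Diaminopimelate is absent, so KulR is active.
Required activator KosG is absent, so *irpM* is not transcribed.
So IrpM is not produced.
No activator is available at the *velV* promoter, so *velV* is not transcribed.
So VelV is not produced.
With no repressor bound, *quvG* is transcribed.

ON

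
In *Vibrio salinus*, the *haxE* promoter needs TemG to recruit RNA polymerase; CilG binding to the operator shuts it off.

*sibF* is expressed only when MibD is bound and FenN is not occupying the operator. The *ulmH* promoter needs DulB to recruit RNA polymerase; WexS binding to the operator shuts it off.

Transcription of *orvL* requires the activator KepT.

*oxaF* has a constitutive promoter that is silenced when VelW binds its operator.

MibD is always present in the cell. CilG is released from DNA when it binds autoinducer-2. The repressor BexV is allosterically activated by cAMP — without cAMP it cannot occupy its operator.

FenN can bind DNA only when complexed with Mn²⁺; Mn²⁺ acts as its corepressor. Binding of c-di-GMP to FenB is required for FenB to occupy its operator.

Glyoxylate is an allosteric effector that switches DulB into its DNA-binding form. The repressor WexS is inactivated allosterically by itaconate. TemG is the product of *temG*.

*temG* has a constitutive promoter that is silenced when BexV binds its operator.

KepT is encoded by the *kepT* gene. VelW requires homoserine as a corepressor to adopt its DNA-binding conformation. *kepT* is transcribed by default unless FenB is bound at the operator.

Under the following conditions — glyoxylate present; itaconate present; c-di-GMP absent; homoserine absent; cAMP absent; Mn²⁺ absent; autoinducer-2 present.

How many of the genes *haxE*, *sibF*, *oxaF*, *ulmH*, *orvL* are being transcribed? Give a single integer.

5

cAMP is absent, so BexV is inactive.
With no repressor bound, *temG* is transcribed.
So TemG is produced and active.
Autoinducer-2 is present, so CilG is inactive.
No repressor is bound and TemG is active, so *haxE* is transcribed.
→ *haxE* is ON.
Mn²⁺ is absent, so FenN is inactive.
MibD is produced constitutively and is active.
No repressor is bound and MibD is active, so *sibF* is transcribed.
→ *sibF* is ON.
Homoserine is absent, so VelW is inactive.
With no repressor bound, *oxaF* is transcribed.
→ *oxaF* is ON.
Itaconate is present, so WexS is inactive.
Glyoxylate is present, so DulB is active.
No repressor is bound and DulB is active, so *ulmH* is transcribed.
→ *ulmH* is ON.
c-di-GMP is absent, so FenB is inactive.
With no repressor bound, *kepT* is transcribed.
So KepT is produced and active.
No repressor is bound and KepT is active, so *orvL* is transcribed.
→ *orvL* is ON.
5 of the 5 genes are transcribed.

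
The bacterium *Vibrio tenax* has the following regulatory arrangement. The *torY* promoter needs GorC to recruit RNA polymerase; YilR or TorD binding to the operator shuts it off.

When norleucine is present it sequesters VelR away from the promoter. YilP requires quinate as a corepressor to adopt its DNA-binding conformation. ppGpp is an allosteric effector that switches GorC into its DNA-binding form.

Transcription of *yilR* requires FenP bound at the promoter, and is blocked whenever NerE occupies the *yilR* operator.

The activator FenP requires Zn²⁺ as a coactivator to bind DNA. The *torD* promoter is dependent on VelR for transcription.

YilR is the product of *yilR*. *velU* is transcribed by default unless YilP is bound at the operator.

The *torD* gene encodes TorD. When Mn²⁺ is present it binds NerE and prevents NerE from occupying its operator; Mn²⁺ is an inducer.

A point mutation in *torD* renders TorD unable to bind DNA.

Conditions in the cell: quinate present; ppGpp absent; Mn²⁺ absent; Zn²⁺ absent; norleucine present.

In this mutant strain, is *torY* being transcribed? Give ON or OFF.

OFF

Mn²⁺ is absent, so NerE is active.
Zn²⁺ is absent, so FenP is inactive.
With repressor NerE bound, *yilR* is not transcribed.
So YilR is not produced.
TorD is non-functional in this strain, so it has no effect.
ppGpp is absent, so GorC is inactive.
Required activator GorC is absent, so *torY* is not transcribed.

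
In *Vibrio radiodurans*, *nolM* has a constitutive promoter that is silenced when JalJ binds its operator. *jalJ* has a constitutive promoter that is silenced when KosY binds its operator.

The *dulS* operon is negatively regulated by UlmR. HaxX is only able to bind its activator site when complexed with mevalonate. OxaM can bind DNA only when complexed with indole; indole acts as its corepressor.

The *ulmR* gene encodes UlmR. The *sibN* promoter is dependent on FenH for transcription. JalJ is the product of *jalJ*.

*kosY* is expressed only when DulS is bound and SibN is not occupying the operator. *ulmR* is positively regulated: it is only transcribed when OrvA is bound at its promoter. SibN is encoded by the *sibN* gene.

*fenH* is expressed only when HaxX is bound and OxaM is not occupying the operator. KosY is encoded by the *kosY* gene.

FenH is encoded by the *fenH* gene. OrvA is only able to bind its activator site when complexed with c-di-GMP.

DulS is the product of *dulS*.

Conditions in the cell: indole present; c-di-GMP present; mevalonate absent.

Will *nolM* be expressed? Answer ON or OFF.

Indole is present, so OxaM is active.
Mevalonate is absent, so HaxX is inactive.
With repressor OxaM bound, *fenH* is not transcribed.
So FenH is not produced.
Required activator FenH is absent, so *sibN* is not transcribed.
So SibN is not produced.
c-di-GMP is present, so OrvA is active.
No repressor is bound and OrvA is active, so *ulmR* is transcribed.
So UlmR is produced and active.
With repressor UlmR bound, *dulS* is not transcribed.
So DulS is not produced.
Required activator DulS is absent, so *kosY* is not transcribed.
So KosY is not produced.
With no repressor bound, *jalJ* is transcribed.
So JalJ is produced and active.
With repressor JalJ bound, *nolM* is not transcribed.

OFF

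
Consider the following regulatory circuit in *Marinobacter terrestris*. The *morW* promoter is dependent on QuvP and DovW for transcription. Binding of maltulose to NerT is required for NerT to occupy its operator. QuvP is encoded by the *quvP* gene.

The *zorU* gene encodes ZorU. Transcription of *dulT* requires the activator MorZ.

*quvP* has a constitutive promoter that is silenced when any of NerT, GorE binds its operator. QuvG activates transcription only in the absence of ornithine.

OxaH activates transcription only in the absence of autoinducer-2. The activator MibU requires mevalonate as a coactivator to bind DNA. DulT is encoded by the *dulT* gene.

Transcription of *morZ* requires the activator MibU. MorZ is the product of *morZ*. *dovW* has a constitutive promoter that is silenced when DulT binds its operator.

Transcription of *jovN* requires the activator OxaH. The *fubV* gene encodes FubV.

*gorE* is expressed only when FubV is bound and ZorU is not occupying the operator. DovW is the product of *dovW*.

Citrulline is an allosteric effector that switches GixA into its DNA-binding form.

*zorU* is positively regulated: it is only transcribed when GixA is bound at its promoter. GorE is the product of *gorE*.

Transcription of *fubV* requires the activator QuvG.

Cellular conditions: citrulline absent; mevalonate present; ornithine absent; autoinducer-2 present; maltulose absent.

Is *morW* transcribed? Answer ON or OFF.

Maltulose is absent, so NerT is inactive.
Citrulline is absent, so GixA is inactive.
Required activator GixA is absent, so *zorU* is not transcribed.
So ZorU is not produced.
Ornithine is absent, so QuvG is active.
No repressor is bound and QuvG is active, so *fubV* is transcribed.
So FubV is produced and active.
No repressor is bound and FubV is active, so *gorE* is transcribed.
So GorE is produced and active.
With repressor GorE bound, *quvP* is not transcribed.
So QuvP is not produced.
Mevalonate is present, so MibU is active.
No repressor is bound and MibU is active, so *morZ* is transcribed.
So MorZ is produced and active.
No repressor is bound and MorZ is active, so *dulT* is transcribed.
So DulT is produced and active.
With repressor DulT bound, *dovW* is not transcribed.
So DovW is not produced.
Required activator QuvP is absent, so *morW* is not transcribed.

OFF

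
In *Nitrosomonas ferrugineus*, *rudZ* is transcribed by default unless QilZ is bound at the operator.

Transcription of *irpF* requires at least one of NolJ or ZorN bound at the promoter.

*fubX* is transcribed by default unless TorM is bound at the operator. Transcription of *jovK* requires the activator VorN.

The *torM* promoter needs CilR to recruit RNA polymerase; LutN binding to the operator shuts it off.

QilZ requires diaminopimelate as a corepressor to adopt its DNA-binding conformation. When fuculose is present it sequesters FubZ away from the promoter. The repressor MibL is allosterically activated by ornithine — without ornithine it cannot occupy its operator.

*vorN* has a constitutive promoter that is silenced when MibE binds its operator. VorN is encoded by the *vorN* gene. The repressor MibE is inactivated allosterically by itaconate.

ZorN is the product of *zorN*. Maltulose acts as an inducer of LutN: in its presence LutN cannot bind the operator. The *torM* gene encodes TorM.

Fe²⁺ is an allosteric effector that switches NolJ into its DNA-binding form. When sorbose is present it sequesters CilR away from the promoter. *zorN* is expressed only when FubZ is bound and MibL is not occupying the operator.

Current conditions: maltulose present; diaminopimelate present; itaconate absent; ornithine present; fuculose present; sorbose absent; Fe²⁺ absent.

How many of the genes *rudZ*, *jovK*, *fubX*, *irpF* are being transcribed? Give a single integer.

Diaminopimelate is present, so QilZ is active.
With repressor QilZ bound, *rudZ* is not transcribed.
→ *rudZ* is OFF.
Itaconate is absent, so MibE is active.
With repressor MibE bound, *vorN* is not transcribed.
So VorN is not produced.
Required activator VorN is absent, so *jovK* is not transcribed.
→ *jovK* is OFF.
Maltulose is present, so LutN is inactive.
Sorbose is absent, so CilR is active.
No repressor is bound and CilR is active, so *torM* is transcribed.
So TorM is produced and active.
With repressor TorM bound, *fubX* is not transcribed.
→ *fubX* is OFF.
Fe²⁺ is absent, so NolJ is inactive.
Fuculose is present, so FubZ is inactive.
Ornithine is present, so MibL is active.
With repressor MibL bound, *zorN* is not transcribed.
So ZorN is not produced.
No activator is available at the *irpF* promoter, so *irpF* is not transcribed.
→ *irpF* is OFF.
0 of the 4 genes are transcribed.

0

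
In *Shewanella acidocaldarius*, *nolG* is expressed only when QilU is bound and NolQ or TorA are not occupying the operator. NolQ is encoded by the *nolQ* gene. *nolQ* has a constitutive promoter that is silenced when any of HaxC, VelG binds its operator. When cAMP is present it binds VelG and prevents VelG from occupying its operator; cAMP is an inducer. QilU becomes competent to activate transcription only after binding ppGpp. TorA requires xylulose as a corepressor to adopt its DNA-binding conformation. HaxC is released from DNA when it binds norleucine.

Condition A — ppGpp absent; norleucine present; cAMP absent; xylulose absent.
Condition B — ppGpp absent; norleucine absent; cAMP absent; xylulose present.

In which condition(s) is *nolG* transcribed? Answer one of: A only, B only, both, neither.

neither

Condition A:
ppGpp is absent, so QilU is inactive.
Norleucine is present, so HaxC is inactive.
cAMP is absent, so VelG is active.
With repressor VelG bound, *nolQ* is not transcribed.
So NolQ is not produced.
Xylulose is absent, so TorA is inactive.
Required activator QilU is absent, so *nolG* is not transcribed.
→ *nolG* is OFF in A.
Condition B:
ppGpp is absent, so QilU is inactive.
Norleucine is absent, so HaxC is active.
cAMP is absent, so VelG is active.
With repressor HaxC bound, *nolQ* is not transcribed.
So NolQ is not produced.
Xylulose is present, so TorA is active.
With repressor TorA bound, *nolG* is not transcribed.
→ *nolG* is OFF in B.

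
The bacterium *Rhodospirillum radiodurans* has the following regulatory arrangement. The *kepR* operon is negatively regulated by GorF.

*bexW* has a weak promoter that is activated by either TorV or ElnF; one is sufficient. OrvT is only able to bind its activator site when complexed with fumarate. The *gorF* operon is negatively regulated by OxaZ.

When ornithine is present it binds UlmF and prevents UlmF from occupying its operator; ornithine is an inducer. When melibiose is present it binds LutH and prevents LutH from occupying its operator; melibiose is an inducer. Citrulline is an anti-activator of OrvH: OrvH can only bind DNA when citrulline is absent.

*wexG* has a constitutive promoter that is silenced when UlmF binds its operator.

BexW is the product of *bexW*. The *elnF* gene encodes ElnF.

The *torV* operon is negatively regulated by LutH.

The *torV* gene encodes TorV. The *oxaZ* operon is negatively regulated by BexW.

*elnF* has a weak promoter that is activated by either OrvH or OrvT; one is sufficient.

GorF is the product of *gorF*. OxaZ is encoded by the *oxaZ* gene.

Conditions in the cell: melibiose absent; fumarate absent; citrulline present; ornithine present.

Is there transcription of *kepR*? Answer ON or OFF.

ON

Melibiose is absent, so LutH is active.
With repressor LutH bound, *torV* is not transcribed.
So TorV is not produced.
Citrulline is present, so OrvH is inactive.
Fumarate is absent, so OrvT is inactive.
No activator is available at the *elnF* promoter, so *elnF* is not transcribed.
So ElnF is not produced.
No activator is available at the *bexW* promoter, so *bexW* is not transcribed.
So BexW is not produced.
With no repressor bound, *oxaZ* is transcribed.
So OxaZ is produced and active.
With repressor OxaZ bound, *gorF* is not transcribed.
So GorF is not produced.
With no repressor bound, *kepR* is transcribed.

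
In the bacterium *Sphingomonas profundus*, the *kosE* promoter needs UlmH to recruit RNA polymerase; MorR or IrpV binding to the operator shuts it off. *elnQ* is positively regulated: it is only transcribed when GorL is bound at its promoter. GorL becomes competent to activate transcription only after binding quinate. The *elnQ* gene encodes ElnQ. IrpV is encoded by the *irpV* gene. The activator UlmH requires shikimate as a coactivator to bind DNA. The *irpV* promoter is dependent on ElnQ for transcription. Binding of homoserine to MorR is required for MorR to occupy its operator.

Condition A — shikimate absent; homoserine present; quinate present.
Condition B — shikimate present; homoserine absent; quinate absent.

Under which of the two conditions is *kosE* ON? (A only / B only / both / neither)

Condition A:
Shikimate is absent, so UlmH is inactive.
Homoserine is present, so MorR is active.
Quinate is present, so GorL is active.
No repressor is bound and GorL is active, so *elnQ* is transcribed.
So ElnQ is produced and active.
No repressor is bound and ElnQ is active, so *irpV* is transcribed.
So IrpV is produced and active.
With repressor MorR bound, *kosE* is not transcribed.
→ *kosE* is OFF in A.
Condition B:
Shikimate is present, so UlmH is active.
Homoserine is absent, so MorR is inactive.
Quinate is absent, so GorL is inactive.
Required activator GorL is absent, so *elnQ* is not transcribed.
So ElnQ is not produced.
Required activator ElnQ is absent, so *irpV* is not transcribed.
So IrpV is not produced.
No repressor is bound and UlmH is active, so *kosE* is transcribed.
→ *kosE* is ON in B.

B only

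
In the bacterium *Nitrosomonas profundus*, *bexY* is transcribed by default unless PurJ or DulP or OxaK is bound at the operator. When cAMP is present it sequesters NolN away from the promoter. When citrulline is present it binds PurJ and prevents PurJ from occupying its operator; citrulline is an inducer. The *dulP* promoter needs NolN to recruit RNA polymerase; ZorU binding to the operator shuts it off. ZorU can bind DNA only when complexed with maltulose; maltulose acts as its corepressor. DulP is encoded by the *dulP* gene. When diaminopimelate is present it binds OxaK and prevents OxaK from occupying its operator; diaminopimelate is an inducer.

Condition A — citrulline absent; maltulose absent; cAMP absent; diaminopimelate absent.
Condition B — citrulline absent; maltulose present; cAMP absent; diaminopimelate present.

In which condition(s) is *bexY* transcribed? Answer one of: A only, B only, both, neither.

neither

Condition A:
Citrulline is absent, so PurJ is active.
Maltulose is absent, so ZorU is inactive.
cAMP is absent, so NolN is active.
No repressor is bound and NolN is active, so *dulP* is transcribed.
So DulP is produced and active.
Diaminopimelate is absent, so OxaK is active.
With repressor PurJ bound, *bexY* is not transcribed.
→ *bexY* is OFF in A.
Condition B:
Citrulline is absent, so PurJ is active.
Maltulose is present, so ZorU is active.
cAMP is absent, so NolN is active.
With repressor ZorU bound, *dulP* is not transcribed.
So DulP is not produced.
Diaminopimelate is present, so OxaK is inactive.
With repressor PurJ bound, *bexY* is not transcribed.
→ *bexY* is OFF in B.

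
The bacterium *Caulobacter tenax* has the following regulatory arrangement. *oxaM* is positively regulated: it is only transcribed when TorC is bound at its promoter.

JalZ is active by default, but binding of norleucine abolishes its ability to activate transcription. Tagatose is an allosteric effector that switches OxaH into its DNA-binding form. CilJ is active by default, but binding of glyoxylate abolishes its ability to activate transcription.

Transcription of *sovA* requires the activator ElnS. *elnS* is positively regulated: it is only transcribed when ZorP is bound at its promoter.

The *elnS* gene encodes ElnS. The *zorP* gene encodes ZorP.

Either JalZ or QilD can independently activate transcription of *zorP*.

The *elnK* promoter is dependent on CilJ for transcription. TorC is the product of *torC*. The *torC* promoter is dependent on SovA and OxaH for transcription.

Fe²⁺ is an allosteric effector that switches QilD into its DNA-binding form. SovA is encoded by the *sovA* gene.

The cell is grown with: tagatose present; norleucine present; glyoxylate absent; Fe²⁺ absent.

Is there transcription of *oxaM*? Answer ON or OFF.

OFF

Norleucine is present, so JalZ is inactive.
Fe²⁺ is absent, so QilD is inactive.
No activator is available at the *zorP* promoter, so *zorP* is not transcribed.
So ZorP is not produced.
Required activator ZorP is absent, so *elnS* is not transcribed.
So ElnS is not produced.
Required activator ElnS is absent, so *sovA* is not transcribed.
So SovA is not produced.
Tagatose is present, so OxaH is active.
Required activator SovA is absent, so *torC* is not transcribed.
So TorC is not produced.
Required activator TorC is absent, so *oxaM* is not transcribed.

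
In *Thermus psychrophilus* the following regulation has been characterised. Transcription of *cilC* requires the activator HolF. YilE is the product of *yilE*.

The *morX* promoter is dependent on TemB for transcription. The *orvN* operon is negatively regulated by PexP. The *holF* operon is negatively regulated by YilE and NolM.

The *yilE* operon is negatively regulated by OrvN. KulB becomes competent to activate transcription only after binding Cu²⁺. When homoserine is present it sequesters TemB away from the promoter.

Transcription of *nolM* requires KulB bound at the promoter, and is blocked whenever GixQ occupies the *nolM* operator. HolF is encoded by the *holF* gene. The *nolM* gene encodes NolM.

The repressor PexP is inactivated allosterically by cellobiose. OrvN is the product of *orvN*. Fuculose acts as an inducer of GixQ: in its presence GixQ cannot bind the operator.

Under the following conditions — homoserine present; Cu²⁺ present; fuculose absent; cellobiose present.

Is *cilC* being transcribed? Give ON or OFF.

Cellobiose is present, so PexP is inactive.
With no repressor bound, *orvN* is transcribed.
So OrvN is produced and active.
With repressor OrvN bound, *yilE* is not transcribed.
So YilE is not produced.
Fuculose is absent, so GixQ is active.
Cu²⁺ is present, so KulB is active.
With repressor GixQ bound, *nolM* is not transcribed.
So NolM is not produced.
With no repressor bound, *holF* is transcribed.
So HolF is produced and active.
No repressor is bound and HolF is active, so *cilC* is transcribed.

ON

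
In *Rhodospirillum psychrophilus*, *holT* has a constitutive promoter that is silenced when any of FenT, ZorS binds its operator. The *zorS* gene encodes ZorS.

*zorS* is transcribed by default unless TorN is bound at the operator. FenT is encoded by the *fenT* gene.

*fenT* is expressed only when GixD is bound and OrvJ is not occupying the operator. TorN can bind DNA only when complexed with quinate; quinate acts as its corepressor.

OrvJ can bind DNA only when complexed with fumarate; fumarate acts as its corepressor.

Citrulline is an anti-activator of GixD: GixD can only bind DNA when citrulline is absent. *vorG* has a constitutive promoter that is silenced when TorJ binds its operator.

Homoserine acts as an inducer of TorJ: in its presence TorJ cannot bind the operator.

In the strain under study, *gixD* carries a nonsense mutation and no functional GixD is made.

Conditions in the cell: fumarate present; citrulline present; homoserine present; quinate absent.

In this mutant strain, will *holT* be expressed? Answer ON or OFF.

Fumarate is present, so OrvJ is active.
GixD is non-functional in this strain, so it has no effect.
With repressor OrvJ bound, *fenT* is not transcribed.
So FenT is not produced.
Quinate is absent, so TorN is inactive.
With no repressor bound, *zorS* is transcribed.
So ZorS is produced and active.
With repressor ZorS bound, *holT* is not transcribed.

OFF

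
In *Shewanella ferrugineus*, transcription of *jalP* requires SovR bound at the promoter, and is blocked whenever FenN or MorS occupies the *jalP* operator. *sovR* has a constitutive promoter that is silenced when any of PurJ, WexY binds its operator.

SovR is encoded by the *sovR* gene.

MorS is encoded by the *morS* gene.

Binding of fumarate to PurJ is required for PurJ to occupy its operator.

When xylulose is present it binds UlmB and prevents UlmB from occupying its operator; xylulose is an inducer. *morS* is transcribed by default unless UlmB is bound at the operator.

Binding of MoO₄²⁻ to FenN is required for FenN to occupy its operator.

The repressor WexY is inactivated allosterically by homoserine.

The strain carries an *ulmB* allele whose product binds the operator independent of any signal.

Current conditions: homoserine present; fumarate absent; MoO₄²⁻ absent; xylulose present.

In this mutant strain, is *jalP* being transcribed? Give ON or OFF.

ON

Fumarate is absent, so PurJ is inactive.
Homoserine is present, so WexY is inactive.
With no repressor bound, *sovR* is transcribed.
So SovR is produced and active.
MoO₄²⁻ is absent, so FenN is inactive.
UlmB is constitutively active in this strain.
With repressor UlmB bound, *morS* is not transcribed.
So MorS is not produced.
No repressor is bound and SovR is active, so *jalP* is transcribed.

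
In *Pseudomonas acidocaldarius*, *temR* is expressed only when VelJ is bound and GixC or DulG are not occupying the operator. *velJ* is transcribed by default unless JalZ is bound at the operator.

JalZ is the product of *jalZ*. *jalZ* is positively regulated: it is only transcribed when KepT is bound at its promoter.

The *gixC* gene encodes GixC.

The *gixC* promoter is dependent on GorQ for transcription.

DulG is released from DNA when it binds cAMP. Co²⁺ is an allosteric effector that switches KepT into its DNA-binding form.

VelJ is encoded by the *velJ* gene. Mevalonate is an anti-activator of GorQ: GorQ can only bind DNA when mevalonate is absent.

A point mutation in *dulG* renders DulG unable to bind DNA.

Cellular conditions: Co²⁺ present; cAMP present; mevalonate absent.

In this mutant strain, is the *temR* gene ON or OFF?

Co²⁺ is present, so KepT is active.
No repressor is bound and KepT is active, so *jalZ* is transcribed.
So JalZ is produced and active.
With repressor JalZ bound, *velJ* is not transcribed.
So VelJ is not produced.
Mevalonate is absent, so GorQ is active.
No repressor is bound and GorQ is active, so *gixC* is transcribed.
So GixC is produced and active.
DulG is non-functional in this strain, so it has no effect.
With repressor GixC bound, *temR* is not transcribed.

OFF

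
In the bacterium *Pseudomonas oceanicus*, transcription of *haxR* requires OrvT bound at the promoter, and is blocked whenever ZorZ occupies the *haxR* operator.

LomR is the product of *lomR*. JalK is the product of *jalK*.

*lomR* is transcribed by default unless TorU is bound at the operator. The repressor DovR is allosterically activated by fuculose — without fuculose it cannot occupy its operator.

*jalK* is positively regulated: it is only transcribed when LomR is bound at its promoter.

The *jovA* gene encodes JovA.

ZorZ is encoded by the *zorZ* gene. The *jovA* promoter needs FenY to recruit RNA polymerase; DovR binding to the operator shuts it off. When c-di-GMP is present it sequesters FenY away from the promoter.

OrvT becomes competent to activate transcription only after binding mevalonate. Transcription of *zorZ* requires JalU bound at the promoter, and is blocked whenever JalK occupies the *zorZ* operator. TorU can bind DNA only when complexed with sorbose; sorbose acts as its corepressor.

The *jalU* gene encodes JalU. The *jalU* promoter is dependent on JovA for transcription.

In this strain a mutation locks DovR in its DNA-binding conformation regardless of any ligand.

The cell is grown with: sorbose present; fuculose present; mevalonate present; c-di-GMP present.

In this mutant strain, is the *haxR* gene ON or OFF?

ON

Mevalonate is present, so OrvT is active.
Sorbose is present, so TorU is active.
With repressor TorU bound, *lomR* is not transcribed.
So LomR is not produced.
Required activator LomR is absent, so *jalK* is not transcribed.
So JalK is not produced.
c-di-GMP is present, so FenY is inactive.
DovR is constitutively active in this strain.
With repressor DovR bound, *jovA* is not transcribed.
So JovA is not produced.
Required activator JovA is absent, so *jalU* is not transcribed.
So JalU is not produced.
Required activator JalU is absent, so *zorZ* is not transcribed.
So ZorZ is not produced.
No repressor is bound and OrvT is active, so *haxR* is transcribed.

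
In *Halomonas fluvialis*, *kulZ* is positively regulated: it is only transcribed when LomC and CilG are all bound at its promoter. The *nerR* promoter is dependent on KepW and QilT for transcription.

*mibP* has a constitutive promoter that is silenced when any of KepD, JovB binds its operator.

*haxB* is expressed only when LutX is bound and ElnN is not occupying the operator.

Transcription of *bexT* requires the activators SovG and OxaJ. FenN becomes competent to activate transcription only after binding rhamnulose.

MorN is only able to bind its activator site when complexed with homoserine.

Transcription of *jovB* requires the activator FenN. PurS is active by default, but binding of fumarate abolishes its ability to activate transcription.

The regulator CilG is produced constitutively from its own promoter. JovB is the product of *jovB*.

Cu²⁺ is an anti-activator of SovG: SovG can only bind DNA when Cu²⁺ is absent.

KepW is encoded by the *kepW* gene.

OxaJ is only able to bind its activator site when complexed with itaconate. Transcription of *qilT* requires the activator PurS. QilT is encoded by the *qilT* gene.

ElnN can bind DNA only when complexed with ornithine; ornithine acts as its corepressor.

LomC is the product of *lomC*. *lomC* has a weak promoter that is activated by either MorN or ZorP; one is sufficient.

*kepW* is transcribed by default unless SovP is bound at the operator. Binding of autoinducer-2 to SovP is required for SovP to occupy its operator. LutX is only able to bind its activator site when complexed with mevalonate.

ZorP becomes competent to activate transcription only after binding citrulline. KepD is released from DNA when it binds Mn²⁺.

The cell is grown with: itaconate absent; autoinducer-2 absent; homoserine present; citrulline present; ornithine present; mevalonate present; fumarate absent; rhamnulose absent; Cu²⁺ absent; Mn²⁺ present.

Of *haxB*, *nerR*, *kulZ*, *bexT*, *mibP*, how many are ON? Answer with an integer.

Mevalonate is present, so LutX is active.
Ornithine is present, so ElnN is active.
With repressor ElnN bound, *haxB* is not transcribed.
→ *haxB* is OFF.
Autoinducer-2 is absent, so SovP is inactive.
With no repressor bound, *kepW* is transcribed.
So KepW is produced and active.
Fumarate is absent, so PurS is active.
No repressor is bound and PurS is active, so *qilT* is transcribed.
So QilT is produced and active.
No repressor is bound and KepW and QilT are active, so *nerR* is transcribed.
→ *nerR* is ON.
Homoserine is present, so MorN is active.
Citrulline is present, so ZorP is active.
Activator MorN is present, so *lomC* is transcribed.
So LomC is produced and active.
CilG is produced constitutively and is active.
No repressor is bound and LomC and CilG are active, so *kulZ* is transcribed.
→ *kulZ* is ON.
Cu²⁺ is absent, so SovG is active.
Itaconate is absent, so OxaJ is inactive.
Required activator OxaJ is absent, so *bexT* is not transcribed.
→ *bexT* is OFF.
Mn²⁺ is present, so KepD is inactive.
Rhamnulose is absent, so FenN is inactive.
Required activator FenN is absent, so *jovB* is not transcribed.
So JovB is not produced.
With no repressor bound, *mibP* is transcribed.
→ *mibP* is ON.
3 of the 5 genes are transcribed.

3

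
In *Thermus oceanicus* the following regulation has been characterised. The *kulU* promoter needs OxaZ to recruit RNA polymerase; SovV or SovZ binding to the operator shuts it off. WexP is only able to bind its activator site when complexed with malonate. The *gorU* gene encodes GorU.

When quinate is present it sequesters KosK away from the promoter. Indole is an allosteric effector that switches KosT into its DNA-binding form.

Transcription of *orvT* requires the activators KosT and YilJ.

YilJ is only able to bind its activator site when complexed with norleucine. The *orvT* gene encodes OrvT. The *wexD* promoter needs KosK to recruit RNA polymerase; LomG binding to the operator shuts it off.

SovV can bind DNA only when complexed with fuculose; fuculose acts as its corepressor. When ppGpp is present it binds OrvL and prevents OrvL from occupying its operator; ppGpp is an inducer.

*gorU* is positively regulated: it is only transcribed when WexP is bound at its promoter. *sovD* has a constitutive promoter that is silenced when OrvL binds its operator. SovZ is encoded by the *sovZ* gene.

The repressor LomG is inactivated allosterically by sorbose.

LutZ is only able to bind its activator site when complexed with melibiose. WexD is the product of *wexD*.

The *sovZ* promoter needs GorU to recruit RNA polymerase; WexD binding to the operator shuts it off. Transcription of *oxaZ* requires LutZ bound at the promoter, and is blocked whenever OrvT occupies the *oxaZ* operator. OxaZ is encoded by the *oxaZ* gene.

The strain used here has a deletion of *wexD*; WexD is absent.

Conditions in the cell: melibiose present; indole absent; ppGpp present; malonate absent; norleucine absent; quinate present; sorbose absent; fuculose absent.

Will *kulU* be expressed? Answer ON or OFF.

Fuculose is absent, so SovV is inactive.
Melibiose is present, so LutZ is active.
Indole is absent, so KosT is inactive.
Norleucine is absent, so YilJ is inactive.
Required activator KosT is absent, so *orvT* is not transcribed.
So OrvT is not produced.
No repressor is bound and LutZ is active, so *oxaZ* is transcribed.
So OxaZ is produced and active.
Malonate is absent, so WexP is inactive.
Required activator WexP is absent, so *gorU* is not transcribed.
So GorU is not produced.
WexD is non-functional in this strain, so it has no effect.
Required activator GorU is absent, so *sovZ* is not transcribed.
So SovZ is not produced.
No repressor is bound and OxaZ is active, so *kulU* is transcribed.

ON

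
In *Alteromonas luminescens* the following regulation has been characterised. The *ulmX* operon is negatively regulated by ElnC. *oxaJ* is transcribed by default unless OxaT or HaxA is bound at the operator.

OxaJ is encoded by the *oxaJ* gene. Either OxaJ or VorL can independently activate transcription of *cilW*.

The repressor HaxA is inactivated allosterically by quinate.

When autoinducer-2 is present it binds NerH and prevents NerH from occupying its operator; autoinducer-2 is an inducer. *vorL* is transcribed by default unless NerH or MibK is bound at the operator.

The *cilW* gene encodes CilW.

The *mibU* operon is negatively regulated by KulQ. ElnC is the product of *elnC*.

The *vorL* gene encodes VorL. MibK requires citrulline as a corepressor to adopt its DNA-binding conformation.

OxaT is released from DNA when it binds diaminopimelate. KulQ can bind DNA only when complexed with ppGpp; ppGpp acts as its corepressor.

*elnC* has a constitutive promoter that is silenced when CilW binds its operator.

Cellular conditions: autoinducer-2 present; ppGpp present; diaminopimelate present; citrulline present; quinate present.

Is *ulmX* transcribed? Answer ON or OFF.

ON

Diaminopimelate is present, so OxaT is inactive.
Quinate is present, so HaxA is inactive.
With no repressor bound, *oxaJ* is transcribed.
So OxaJ is produced and active.
Autoinducer-2 is present, so NerH is inactive.
Citrulline is present, so MibK is active.
With repressor MibK bound, *vorL* is not transcribed.
So VorL is not produced.
Activator OxaJ is present, so *cilW* is transcribed.
So CilW is produced and active.
With repressor CilW bound, *elnC* is not transcribed.
So ElnC is not produced.
With no repressor bound, *ulmX* is transcribed.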